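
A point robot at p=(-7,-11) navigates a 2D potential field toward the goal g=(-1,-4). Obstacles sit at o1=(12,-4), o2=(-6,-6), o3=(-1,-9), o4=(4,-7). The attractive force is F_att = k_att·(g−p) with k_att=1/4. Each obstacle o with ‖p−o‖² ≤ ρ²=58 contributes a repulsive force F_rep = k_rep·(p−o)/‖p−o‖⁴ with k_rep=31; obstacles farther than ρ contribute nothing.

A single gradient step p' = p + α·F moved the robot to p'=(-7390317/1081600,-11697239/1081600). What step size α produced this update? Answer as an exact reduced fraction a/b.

F_att = 1/4·(g−p) = 1/4·(6,7) = (1.5000,1.7500)
o1: d²=410 > ρ²=58 → inactive
o2: d²=26 ≤ ρ²=58; F_rep = 31·(-1,-5)/26² = (-0.0459,-0.2293)
o3: d²=40 ≤ ρ²=58; F_rep = 31·(-6,-2)/40² = (-0.1163,-0.0387)
o4: d²=137 > ρ²=58 → inactive
F = F_att + ΣF_rep = (1.3379,1.4820)
Δp = p'−p = (0.1672,0.1852); α = Δx/Fx = (180883/1081600) / (180883/135200) = 1/8
check: Δy/Fy = (200361/1081600) / (200361/135200) = 1/8 ✓

α = 1/8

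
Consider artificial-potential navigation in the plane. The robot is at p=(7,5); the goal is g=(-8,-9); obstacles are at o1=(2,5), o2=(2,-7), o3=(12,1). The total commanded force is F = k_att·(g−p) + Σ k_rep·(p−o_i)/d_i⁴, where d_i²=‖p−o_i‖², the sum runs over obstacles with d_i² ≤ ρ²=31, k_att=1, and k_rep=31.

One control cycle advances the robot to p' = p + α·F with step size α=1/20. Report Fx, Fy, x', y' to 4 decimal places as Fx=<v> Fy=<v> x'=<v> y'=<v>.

Fx=-14.7520 Fy=-14.0000 x'=6.2624 y'=4.3000

F_att = 1·(g−p) = 1·(-15,-14) = (-15.0000,-14.0000)
o1: d²=25 ≤ ρ²=31; F_rep = 31·(5,0)/25² = (0.2480,0.0000)
o2: d²=169 > ρ²=31 → inactive
o3: d²=41 > ρ²=31 → inactive
F = F_att + ΣF_rep = (-14.7520,-14.0000)
p' = p + 1/20·F = (6.2624,4.3000)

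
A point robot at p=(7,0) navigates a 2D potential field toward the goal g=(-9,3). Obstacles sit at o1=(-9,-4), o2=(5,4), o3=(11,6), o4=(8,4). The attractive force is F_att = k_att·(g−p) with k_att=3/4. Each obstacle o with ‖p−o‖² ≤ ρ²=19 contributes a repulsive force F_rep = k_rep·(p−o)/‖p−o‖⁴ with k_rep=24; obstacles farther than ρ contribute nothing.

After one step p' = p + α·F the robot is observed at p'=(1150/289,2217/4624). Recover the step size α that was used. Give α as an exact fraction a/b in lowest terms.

F_att = 3/4·(g−p) = 3/4·(-16,3) = (-12.0000,2.2500)
o1: d²=272 > ρ²=19 → inactive
o2: d²=20 > ρ²=19 → inactive
o3: d²=52 > ρ²=19 → inactive
o4: d²=17 ≤ ρ²=19; F_rep = 24·(-1,-4)/17² = (-0.0830,-0.3322)
F = F_att + ΣF_rep = (-12.0830,1.9178)
Δp = p'−p = (-3.0208,0.4795); α = Δx/Fx = (-873/289) / (-3492/289) = 1/4
check: Δy/Fy = (2217/4624) / (2217/1156) = 1/4 ✓

α = 1/4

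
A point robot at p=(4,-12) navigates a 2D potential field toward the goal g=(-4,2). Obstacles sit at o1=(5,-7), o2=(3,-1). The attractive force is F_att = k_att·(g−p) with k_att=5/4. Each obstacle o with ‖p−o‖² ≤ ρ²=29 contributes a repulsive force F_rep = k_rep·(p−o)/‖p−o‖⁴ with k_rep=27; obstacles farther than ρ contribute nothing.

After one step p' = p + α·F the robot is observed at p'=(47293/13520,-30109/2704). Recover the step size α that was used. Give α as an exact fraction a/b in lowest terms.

F_att = 5/4·(g−p) = 5/4·(-8,14) = (-10.0000,17.5000)
o1: d²=26 ≤ ρ²=29; F_rep = 27·(-1,-5)/26² = (-0.0399,-0.1997)
o2: d²=122 > ρ²=29 → inactive
F = F_att + ΣF_rep = (-10.0399,17.3003)
Δp = p'−p = (-0.5020,0.8650); α = Δx/Fx = (-6787/13520) / (-6787/676) = 1/20
check: Δy/Fy = (2339/2704) / (11695/676) = 1/20 ✓

α = 1/20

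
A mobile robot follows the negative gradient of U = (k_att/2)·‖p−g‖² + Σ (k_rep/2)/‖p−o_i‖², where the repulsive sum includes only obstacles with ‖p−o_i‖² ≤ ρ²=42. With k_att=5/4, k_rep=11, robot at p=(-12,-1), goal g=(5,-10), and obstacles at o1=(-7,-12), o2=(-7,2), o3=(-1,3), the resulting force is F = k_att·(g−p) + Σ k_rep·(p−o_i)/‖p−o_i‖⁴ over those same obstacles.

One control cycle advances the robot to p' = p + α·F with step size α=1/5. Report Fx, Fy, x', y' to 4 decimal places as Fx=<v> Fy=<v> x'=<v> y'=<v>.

F_att = 5/4·(g−p) = 5/4·(17,-9) = (21.2500,-11.2500)
o1: d²=146 > ρ²=42 → inactive
o2: d²=34 ≤ ρ²=42; F_rep = 11·(-5,-3)/34² = (-0.0476,-0.0285)
o3: d²=137 > ρ²=42 → inactive
F = F_att + ΣF_rep = (21.2024,-11.2785)
p' = p + 1/5·F = (-7.7595,-3.2557)

Fx=21.2024 Fy=-11.2785 x'=-7.7595 y'=-3.2557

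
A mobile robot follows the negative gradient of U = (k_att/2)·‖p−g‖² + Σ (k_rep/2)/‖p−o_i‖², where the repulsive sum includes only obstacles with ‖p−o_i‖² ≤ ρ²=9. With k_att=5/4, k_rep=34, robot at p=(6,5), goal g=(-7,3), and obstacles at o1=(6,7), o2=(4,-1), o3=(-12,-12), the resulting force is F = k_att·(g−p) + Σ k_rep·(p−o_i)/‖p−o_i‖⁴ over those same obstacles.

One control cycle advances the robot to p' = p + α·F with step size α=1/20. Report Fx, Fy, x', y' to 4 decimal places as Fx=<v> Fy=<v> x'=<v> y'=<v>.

F_att = 5/4·(g−p) = 5/4·(-13,-2) = (-16.2500,-2.5000)
o1: d²=4 ≤ ρ²=9; F_rep = 34·(0,-2)/4² = (0.0000,-4.2500)
o2: d²=40 > ρ²=9 → inactive
o3: d²=613 > ρ²=9 → inactive
F = F_att + ΣF_rep = (-16.2500,-6.7500)
p' = p + 1/20·F = (5.1875,4.6625)

Fx=-16.2500 Fy=-6.7500 x'=5.1875 y'=4.6625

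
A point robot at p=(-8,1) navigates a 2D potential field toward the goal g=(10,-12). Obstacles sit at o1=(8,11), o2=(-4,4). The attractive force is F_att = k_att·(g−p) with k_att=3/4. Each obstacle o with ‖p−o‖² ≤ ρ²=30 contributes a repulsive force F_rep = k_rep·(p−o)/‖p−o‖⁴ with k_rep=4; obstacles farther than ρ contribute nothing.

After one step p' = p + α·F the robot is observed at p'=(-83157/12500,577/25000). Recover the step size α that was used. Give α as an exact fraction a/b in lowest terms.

F_att = 3/4·(g−p) = 3/4·(18,-13) = (13.5000,-9.7500)
o1: d²=356 > ρ²=30 → inactive
o2: d²=25 ≤ ρ²=30; F_rep = 4·(-4,-3)/25² = (-0.0256,-0.0192)
F = F_att + ΣF_rep = (13.4744,-9.7692)
Δp = p'−p = (1.3474,-0.9769); α = Δx/Fx = (16843/12500) / (16843/1250) = 1/10
check: Δy/Fy = (-24423/25000) / (-24423/2500) = 1/10 ✓

α = 1/10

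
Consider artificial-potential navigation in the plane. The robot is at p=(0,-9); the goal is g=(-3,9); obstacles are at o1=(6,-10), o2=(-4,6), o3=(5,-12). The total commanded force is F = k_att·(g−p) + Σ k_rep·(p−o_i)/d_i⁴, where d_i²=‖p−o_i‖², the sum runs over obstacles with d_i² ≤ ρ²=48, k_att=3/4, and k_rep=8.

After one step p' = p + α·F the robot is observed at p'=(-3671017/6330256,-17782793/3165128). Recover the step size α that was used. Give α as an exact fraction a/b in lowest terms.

F_att = 3/4·(g−p) = 3/4·(-3,18) = (-2.2500,13.5000)
o1: d²=37 ≤ ρ²=48; F_rep = 8·(-6,1)/37² = (-0.0351,0.0058)
o2: d²=241 > ρ²=48 → inactive
o3: d²=34 ≤ ρ²=48; F_rep = 8·(-5,3)/34² = (-0.0346,0.0208)
F = F_att + ΣF_rep = (-2.3197,13.5266)
Δp = p'−p = (-0.5799,3.3817); α = Δx/Fx = (-3671017/6330256) / (-3671017/1582564) = 1/4
check: Δy/Fy = (10703359/3165128) / (10703359/791282) = 1/4 ✓

α = 1/4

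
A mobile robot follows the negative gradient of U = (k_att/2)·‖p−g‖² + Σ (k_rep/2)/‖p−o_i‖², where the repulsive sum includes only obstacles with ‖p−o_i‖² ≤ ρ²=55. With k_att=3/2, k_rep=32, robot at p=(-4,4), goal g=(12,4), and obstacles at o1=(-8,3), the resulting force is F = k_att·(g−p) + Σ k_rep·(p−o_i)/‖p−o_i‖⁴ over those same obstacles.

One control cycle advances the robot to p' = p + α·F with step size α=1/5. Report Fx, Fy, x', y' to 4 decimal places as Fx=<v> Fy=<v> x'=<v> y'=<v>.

F_att = 3/2·(g−p) = 3/2·(16,0) = (24.0000,0.0000)
o1: d²=17 ≤ ρ²=55; F_rep = 32·(4,1)/17² = (0.4429,0.1107)
F = F_att + ΣF_rep = (24.4429,0.1107)
p' = p + 1/5·F = (0.8886,4.0221)

Fx=24.4429 Fy=0.1107 x'=0.8886 y'=4.0221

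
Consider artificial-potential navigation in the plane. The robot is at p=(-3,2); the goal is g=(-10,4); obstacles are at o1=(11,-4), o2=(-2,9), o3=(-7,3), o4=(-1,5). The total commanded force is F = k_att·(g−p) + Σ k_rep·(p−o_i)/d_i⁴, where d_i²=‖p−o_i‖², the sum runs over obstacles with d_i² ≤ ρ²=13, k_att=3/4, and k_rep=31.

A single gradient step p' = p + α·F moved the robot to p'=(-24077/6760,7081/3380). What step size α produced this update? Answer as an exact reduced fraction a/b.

F_att = 3/4·(g−p) = 3/4·(-7,2) = (-5.2500,1.5000)
o1: d²=232 > ρ²=13 → inactive
o2: d²=50 > ρ²=13 → inactive
o3: d²=17 > ρ²=13 → inactive
o4: d²=13 ≤ ρ²=13; F_rep = 31·(-2,-3)/13² = (-0.3669,-0.5503)
F = F_att + ΣF_rep = (-5.6169,0.9497)
Δp = p'−p = (-0.5617,0.0950); α = Δx/Fx = (-3797/6760) / (-3797/676) = 1/10
check: Δy/Fy = (321/3380) / (321/338) = 1/10 ✓

α = 1/10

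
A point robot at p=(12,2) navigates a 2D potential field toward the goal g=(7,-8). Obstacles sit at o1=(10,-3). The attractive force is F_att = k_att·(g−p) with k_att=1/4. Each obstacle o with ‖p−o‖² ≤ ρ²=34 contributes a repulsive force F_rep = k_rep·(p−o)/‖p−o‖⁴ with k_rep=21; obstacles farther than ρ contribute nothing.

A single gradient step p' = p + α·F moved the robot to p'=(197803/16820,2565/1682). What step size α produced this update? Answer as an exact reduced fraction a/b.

α = 1/5

F_att = 1/4·(g−p) = 1/4·(-5,-10) = (-1.2500,-2.5000)
o1: d²=29 ≤ ρ²=34; F_rep = 21·(2,5)/29² = (0.0499,0.1249)
F = F_att + ΣF_rep = (-1.2001,-2.3751)
Δp = p'−p = (-0.2400,-0.4750); α = Δx/Fx = (-4037/16820) / (-4037/3364) = 1/5
check: Δy/Fy = (-799/1682) / (-3995/1682) = 1/5 ✓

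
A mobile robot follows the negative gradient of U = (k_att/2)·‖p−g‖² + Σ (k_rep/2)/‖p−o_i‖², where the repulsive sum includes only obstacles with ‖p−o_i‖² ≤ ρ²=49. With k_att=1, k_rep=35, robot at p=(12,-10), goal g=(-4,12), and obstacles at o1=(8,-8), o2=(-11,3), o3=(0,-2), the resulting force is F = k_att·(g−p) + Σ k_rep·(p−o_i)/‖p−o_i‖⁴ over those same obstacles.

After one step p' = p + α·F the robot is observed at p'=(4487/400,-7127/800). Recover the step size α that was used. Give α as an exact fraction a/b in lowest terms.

α = 1/20

F_att = 1·(g−p) = 1·(-16,22) = (-16.0000,22.0000)
o1: d²=20 ≤ ρ²=49; F_rep = 35·(4,-2)/20² = (0.3500,-0.1750)
o2: d²=698 > ρ²=49 → inactive
o3: d²=208 > ρ²=49 → inactive
F = F_att + ΣF_rep = (-15.6500,21.8250)
Δp = p'−p = (-0.7825,1.0913); α = Δx/Fx = (-313/400) / (-313/20) = 1/20
check: Δy/Fy = (873/800) / (873/40) = 1/20 ✓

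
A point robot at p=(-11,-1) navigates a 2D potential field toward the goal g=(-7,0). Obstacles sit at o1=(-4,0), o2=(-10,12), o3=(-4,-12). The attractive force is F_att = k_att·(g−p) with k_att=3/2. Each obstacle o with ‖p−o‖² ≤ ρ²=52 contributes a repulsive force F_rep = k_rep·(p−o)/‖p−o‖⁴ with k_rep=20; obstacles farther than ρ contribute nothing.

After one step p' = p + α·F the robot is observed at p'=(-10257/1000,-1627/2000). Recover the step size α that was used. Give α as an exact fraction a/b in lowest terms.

α = 1/8

F_att = 3/2·(g−p) = 3/2·(4,1) = (6.0000,1.5000)
o1: d²=50 ≤ ρ²=52; F_rep = 20·(-7,-1)/50² = (-0.0560,-0.0080)
o2: d²=170 > ρ²=52 → inactive
o3: d²=170 > ρ²=52 → inactive
F = F_att + ΣF_rep = (5.9440,1.4920)
Δp = p'−p = (0.7430,0.1865); α = Δx/Fx = (743/1000) / (743/125) = 1/8
check: Δy/Fy = (373/2000) / (373/250) = 1/8 ✓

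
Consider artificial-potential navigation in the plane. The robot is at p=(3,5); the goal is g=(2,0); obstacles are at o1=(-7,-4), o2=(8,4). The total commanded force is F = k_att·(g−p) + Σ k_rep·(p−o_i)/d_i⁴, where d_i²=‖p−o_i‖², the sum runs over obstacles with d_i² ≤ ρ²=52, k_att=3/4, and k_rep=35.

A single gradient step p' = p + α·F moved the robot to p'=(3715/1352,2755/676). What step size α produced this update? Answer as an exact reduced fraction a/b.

F_att = 3/4·(g−p) = 3/4·(-1,-5) = (-0.7500,-3.7500)
o1: d²=181 > ρ²=52 → inactive
o2: d²=26 ≤ ρ²=52; F_rep = 35·(-5,1)/26² = (-0.2589,0.0518)
F = F_att + ΣF_rep = (-1.0089,-3.6982)
Δp = p'−p = (-0.2522,-0.9246); α = Δx/Fx = (-341/1352) / (-341/338) = 1/4
check: Δy/Fy = (-625/676) / (-625/169) = 1/4 ✓

α = 1/4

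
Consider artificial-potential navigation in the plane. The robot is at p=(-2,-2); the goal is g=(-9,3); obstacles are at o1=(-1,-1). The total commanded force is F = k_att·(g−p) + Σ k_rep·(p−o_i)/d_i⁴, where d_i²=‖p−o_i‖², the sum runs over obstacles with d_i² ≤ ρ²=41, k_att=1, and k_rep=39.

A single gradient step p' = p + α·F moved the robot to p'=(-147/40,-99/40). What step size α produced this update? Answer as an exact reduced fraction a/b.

F_att = 1·(g−p) = 1·(-7,5) = (-7.0000,5.0000)
o1: d²=2 ≤ ρ²=41; F_rep = 39·(-1,-1)/2² = (-9.7500,-9.7500)
F = F_att + ΣF_rep = (-16.7500,-4.7500)
Δp = p'−p = (-1.6750,-0.4750); α = Δx/Fx = (-67/40) / (-67/4) = 1/10
check: Δy/Fy = (-19/40) / (-19/4) = 1/10 ✓

α = 1/10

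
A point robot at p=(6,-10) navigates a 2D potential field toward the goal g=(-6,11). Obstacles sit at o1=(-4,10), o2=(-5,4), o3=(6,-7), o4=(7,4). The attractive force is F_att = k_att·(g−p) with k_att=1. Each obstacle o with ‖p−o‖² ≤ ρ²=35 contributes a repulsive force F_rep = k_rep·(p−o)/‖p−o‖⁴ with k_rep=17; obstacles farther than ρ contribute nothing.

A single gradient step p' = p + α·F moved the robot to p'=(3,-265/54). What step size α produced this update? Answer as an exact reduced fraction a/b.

F_att = 1·(g−p) = 1·(-12,21) = (-12.0000,21.0000)
o1: d²=500 > ρ²=35 → inactive
o2: d²=317 > ρ²=35 → inactive
o3: d²=9 ≤ ρ²=35; F_rep = 17·(0,-3)/9² = (0.0000,-0.6296)
o4: d²=197 > ρ²=35 → inactive
F = F_att + ΣF_rep = (-12.0000,20.3704)
Δp = p'−p = (-3.0000,5.0926); α = Δx/Fx = (-3) / (-12) = 1/4
check: Δy/Fy = (275/54) / (550/27) = 1/4 ✓

α = 1/4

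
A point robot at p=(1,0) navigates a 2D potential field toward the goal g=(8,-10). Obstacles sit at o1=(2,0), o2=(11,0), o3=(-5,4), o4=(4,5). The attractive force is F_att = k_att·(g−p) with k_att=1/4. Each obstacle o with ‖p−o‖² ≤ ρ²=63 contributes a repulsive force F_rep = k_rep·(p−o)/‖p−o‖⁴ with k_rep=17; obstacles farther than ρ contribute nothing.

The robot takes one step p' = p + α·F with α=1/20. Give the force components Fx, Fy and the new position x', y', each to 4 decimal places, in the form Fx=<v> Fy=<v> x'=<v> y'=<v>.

F_att = 1/4·(g−p) = 1/4·(7,-10) = (1.7500,-2.5000)
o1: d²=1 ≤ ρ²=63; F_rep = 17·(-1,0)/1² = (-17.0000,0.0000)
o2: d²=100 > ρ²=63 → inactive
o3: d²=52 ≤ ρ²=63; F_rep = 17·(6,-4)/52² = (0.0377,-0.0251)
o4: d²=34 ≤ ρ²=63; F_rep = 17·(-3,-5)/34² = (-0.0441,-0.0735)
F = F_att + ΣF_rep = (-15.2564,-2.5987)
p' = p + 1/20·F = (0.2372,-0.1299)

Fx=-15.2564 Fy=-2.5987 x'=0.2372 y'=-0.1299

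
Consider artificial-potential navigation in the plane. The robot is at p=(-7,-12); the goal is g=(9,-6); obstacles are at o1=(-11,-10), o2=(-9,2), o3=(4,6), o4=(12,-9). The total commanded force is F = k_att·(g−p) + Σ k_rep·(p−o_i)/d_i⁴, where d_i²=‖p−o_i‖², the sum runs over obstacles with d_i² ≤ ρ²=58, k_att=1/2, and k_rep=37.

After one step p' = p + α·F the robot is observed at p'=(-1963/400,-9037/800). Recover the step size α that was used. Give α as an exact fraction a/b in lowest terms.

F_att = 1/2·(g−p) = 1/2·(16,6) = (8.0000,3.0000)
o1: d²=20 ≤ ρ²=58; F_rep = 37·(4,-2)/20² = (0.3700,-0.1850)
o2: d²=200 > ρ²=58 → inactive
o3: d²=445 > ρ²=58 → inactive
o4: d²=370 > ρ²=58 → inactive
F = F_att + ΣF_rep = (8.3700,2.8150)
Δp = p'−p = (2.0925,0.7037); α = Δx/Fx = (837/400) / (837/100) = 1/4
check: Δy/Fy = (563/800) / (563/200) = 1/4 ✓

α = 1/4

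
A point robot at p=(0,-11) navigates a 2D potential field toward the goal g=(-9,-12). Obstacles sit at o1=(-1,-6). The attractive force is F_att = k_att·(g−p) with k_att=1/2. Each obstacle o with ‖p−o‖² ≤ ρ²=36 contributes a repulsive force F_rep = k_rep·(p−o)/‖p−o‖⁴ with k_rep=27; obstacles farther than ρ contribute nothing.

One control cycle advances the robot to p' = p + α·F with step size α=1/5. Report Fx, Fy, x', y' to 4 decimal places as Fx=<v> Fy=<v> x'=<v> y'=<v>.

Fx=-4.4601 Fy=-0.6997 x'=-0.8920 y'=-11.1399

F_att = 1/2·(g−p) = 1/2·(-9,-1) = (-4.5000,-0.5000)
o1: d²=26 ≤ ρ²=36; F_rep = 27·(1,-5)/26² = (0.0399,-0.1997)
F = F_att + ΣF_rep = (-4.4601,-0.6997)
p' = p + 1/5·F = (-0.8920,-11.1399)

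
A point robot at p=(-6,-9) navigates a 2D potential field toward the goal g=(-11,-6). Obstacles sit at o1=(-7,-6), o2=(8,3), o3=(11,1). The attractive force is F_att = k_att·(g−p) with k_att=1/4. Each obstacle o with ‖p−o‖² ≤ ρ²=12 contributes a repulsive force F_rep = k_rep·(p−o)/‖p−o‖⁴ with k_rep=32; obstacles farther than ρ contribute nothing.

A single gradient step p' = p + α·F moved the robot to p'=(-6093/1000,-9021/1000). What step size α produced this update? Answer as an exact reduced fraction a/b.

F_att = 1/4·(g−p) = 1/4·(-5,3) = (-1.2500,0.7500)
o1: d²=10 ≤ ρ²=12; F_rep = 32·(1,-3)/10² = (0.3200,-0.9600)
o2: d²=340 > ρ²=12 → inactive
o3: d²=389 > ρ²=12 → inactive
F = F_att + ΣF_rep = (-0.9300,-0.2100)
Δp = p'−p = (-0.0930,-0.0210); α = Δx/Fx = (-93/1000) / (-93/100) = 1/10
check: Δy/Fy = (-21/1000) / (-21/100) = 1/10 ✓

α = 1/10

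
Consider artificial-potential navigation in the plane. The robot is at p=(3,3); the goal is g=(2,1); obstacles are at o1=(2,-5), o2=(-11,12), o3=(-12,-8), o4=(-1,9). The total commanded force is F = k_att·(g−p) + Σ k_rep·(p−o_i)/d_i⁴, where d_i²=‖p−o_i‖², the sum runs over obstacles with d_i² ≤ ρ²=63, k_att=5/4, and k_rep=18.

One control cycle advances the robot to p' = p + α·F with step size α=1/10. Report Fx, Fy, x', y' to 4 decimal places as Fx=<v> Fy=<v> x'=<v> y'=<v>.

F_att = 5/4·(g−p) = 5/4·(-1,-2) = (-1.2500,-2.5000)
o1: d²=65 > ρ²=63 → inactive
o2: d²=277 > ρ²=63 → inactive
o3: d²=346 > ρ²=63 → inactive
o4: d²=52 ≤ ρ²=63; F_rep = 18·(4,-6)/52² = (0.0266,-0.0399)
F = F_att + ΣF_rep = (-1.2234,-2.5399)
p' = p + 1/10·F = (2.8777,2.7460)

Fx=-1.2234 Fy=-2.5399 x'=2.8777 y'=2.7460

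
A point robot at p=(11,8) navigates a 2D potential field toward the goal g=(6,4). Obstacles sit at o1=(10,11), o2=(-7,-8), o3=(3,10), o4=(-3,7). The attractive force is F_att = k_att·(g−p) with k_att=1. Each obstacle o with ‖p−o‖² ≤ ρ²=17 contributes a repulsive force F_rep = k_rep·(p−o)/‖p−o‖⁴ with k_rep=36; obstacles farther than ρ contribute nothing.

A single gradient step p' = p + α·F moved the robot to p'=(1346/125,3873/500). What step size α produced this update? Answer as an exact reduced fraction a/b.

F_att = 1·(g−p) = 1·(-5,-4) = (-5.0000,-4.0000)
o1: d²=10 ≤ ρ²=17; F_rep = 36·(1,-3)/10² = (0.3600,-1.0800)
o2: d²=580 > ρ²=17 → inactive
o3: d²=68 > ρ²=17 → inactive
o4: d²=197 > ρ²=17 → inactive
F = F_att + ΣF_rep = (-4.6400,-5.0800)
Δp = p'−p = (-0.2320,-0.2540); α = Δx/Fx = (-29/125) / (-116/25) = 1/20
check: Δy/Fy = (-127/500) / (-127/25) = 1/20 ✓

α = 1/20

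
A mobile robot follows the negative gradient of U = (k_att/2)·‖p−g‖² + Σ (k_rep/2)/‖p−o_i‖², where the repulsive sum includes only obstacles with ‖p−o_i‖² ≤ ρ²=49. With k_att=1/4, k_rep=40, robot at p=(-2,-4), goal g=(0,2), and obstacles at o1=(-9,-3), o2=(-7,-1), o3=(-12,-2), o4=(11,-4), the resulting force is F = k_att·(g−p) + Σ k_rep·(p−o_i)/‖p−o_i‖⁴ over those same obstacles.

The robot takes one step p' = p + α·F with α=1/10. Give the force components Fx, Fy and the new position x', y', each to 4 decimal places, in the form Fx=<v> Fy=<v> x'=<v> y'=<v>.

Fx=0.6730 Fy=1.3962 x'=-1.9327 y'=-3.8604

F_att = 1/4·(g−p) = 1/4·(2,6) = (0.5000,1.5000)
o1: d²=50 > ρ²=49 → inactive
o2: d²=34 ≤ ρ²=49; F_rep = 40·(5,-3)/34² = (0.1730,-0.1038)
o3: d²=104 > ρ²=49 → inactive
o4: d²=169 > ρ²=49 → inactive
F = F_att + ΣF_rep = (0.6730,1.3962)
p' = p + 1/10·F = (-1.9327,-3.8604)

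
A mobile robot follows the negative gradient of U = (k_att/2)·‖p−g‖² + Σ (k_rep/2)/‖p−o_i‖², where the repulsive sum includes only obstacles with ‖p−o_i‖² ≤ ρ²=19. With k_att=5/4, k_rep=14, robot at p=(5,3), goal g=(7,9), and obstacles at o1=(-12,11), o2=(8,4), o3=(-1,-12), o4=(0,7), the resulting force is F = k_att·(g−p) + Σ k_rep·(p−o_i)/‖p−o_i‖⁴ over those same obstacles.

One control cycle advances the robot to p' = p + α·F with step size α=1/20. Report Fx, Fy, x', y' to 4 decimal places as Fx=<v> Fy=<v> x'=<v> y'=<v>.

F_att = 5/4·(g−p) = 5/4·(2,6) = (2.5000,7.5000)
o1: d²=353 > ρ²=19 → inactive
o2: d²=10 ≤ ρ²=19; F_rep = 14·(-3,-1)/10² = (-0.4200,-0.1400)
o3: d²=261 > ρ²=19 → inactive
o4: d²=41 > ρ²=19 → inactive
F = F_att + ΣF_rep = (2.0800,7.3600)
p' = p + 1/20·F = (5.1040,3.3680)

Fx=2.0800 Fy=7.3600 x'=5.1040 y'=3.3680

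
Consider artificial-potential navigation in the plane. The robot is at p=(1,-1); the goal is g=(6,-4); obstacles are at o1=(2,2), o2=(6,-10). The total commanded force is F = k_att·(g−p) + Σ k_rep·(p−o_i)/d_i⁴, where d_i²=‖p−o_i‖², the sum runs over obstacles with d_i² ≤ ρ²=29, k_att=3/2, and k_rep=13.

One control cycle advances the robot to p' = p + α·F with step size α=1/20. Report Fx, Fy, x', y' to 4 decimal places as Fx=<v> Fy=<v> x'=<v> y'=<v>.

F_att = 3/2·(g−p) = 3/2·(5,-3) = (7.5000,-4.5000)
o1: d²=10 ≤ ρ²=29; F_rep = 13·(-1,-3)/10² = (-0.1300,-0.3900)
o2: d²=106 > ρ²=29 → inactive
F = F_att + ΣF_rep = (7.3700,-4.8900)
p' = p + 1/20·F = (1.3685,-1.2445)

Fx=7.3700 Fy=-4.8900 x'=1.3685 y'=-1.2445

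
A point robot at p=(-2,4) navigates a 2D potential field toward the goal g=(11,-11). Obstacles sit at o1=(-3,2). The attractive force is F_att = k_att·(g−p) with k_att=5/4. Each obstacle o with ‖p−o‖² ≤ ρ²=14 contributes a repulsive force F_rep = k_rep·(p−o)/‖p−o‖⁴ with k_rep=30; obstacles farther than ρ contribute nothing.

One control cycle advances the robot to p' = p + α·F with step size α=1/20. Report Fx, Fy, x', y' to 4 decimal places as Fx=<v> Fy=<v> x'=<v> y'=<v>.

F_att = 5/4·(g−p) = 5/4·(13,-15) = (16.2500,-18.7500)
o1: d²=5 ≤ ρ²=14; F_rep = 30·(1,2)/5² = (1.2000,2.4000)
F = F_att + ΣF_rep = (17.4500,-16.3500)
p' = p + 1/20·F = (-1.1275,3.1825)

Fx=17.4500 Fy=-16.3500 x'=-1.1275 y'=3.1825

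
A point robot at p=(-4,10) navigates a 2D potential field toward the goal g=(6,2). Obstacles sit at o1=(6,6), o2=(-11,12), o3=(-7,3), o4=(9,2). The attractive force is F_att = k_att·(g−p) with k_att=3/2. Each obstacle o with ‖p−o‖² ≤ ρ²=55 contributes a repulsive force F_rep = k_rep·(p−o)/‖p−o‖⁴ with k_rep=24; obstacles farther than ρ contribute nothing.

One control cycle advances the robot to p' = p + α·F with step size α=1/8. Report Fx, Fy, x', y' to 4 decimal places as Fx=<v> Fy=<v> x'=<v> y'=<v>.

F_att = 3/2·(g−p) = 3/2·(10,-8) = (15.0000,-12.0000)
o1: d²=116 > ρ²=55 → inactive
o2: d²=53 ≤ ρ²=55; F_rep = 24·(7,-2)/53² = (0.0598,-0.0171)
o3: d²=58 > ρ²=55 → inactive
o4: d²=233 > ρ²=55 → inactive
F = F_att + ΣF_rep = (15.0598,-12.0171)
p' = p + 1/8·F = (-2.1175,8.4979)

Fx=15.0598 Fy=-12.0171 x'=-2.1175 y'=8.4979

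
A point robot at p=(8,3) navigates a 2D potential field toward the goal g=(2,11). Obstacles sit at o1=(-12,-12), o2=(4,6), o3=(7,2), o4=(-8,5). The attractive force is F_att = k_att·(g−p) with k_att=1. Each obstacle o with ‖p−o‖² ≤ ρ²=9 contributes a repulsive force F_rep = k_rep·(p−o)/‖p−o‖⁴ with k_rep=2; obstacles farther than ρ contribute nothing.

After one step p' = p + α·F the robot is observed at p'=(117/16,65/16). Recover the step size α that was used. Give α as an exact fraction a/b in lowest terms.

F_att = 1·(g−p) = 1·(-6,8) = (-6.0000,8.0000)
o1: d²=625 > ρ²=9 → inactive
o2: d²=25 > ρ²=9 → inactive
o3: d²=2 ≤ ρ²=9; F_rep = 2·(1,1)/2² = (0.5000,0.5000)
o4: d²=260 > ρ²=9 → inactive
F = F_att + ΣF_rep = (-5.5000,8.5000)
Δp = p'−p = (-0.6875,1.0625); α = Δx/Fx = (-11/16) / (-11/2) = 1/8
check: Δy/Fy = (17/16) / (17/2) = 1/8 ✓

α = 1/8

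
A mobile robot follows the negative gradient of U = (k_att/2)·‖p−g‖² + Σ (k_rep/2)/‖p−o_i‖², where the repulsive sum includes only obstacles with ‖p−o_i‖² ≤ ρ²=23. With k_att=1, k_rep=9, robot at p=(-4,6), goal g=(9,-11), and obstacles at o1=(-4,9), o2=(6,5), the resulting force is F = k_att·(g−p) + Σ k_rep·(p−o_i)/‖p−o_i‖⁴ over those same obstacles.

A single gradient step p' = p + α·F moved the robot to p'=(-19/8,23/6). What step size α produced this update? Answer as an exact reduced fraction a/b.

F_att = 1·(g−p) = 1·(13,-17) = (13.0000,-17.0000)
o1: d²=9 ≤ ρ²=23; F_rep = 9·(0,-3)/9² = (0.0000,-0.3333)
o2: d²=101 > ρ²=23 → inactive
F = F_att + ΣF_rep = (13.0000,-17.3333)
Δp = p'−p = (1.6250,-2.1667); α = Δx/Fx = (13/8) / (13) = 1/8
check: Δy/Fy = (-13/6) / (-52/3) = 1/8 ✓

α = 1/8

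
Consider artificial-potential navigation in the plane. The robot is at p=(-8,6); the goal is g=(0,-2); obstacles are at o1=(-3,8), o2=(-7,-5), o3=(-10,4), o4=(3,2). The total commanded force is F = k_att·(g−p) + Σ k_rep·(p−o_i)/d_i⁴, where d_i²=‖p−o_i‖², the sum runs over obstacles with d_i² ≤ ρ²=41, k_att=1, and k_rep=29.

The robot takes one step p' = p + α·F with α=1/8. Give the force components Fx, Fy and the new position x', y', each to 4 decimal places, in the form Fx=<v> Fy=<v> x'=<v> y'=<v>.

Fx=8.7338 Fy=-7.1627 x'=-6.9083 y'=5.1047

F_att = 1·(g−p) = 1·(8,-8) = (8.0000,-8.0000)
o1: d²=29 ≤ ρ²=41; F_rep = 29·(-5,-2)/29² = (-0.1724,-0.0690)
o2: d²=122 > ρ²=41 → inactive
o3: d²=8 ≤ ρ²=41; F_rep = 29·(2,2)/8² = (0.9062,0.9062)
o4: d²=137 > ρ²=41 → inactive
F = F_att + ΣF_rep = (8.7338,-7.1627)
p' = p + 1/8·F = (-6.9083,5.1047)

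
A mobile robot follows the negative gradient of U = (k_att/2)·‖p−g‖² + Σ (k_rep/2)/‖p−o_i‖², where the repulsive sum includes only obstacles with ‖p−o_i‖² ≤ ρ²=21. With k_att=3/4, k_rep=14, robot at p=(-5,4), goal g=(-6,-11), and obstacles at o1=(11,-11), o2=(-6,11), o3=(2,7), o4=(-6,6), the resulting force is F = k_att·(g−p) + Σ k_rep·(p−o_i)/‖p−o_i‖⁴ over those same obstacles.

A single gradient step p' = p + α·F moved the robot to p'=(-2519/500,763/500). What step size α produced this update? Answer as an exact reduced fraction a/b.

α = 1/5

F_att = 3/4·(g−p) = 3/4·(-1,-15) = (-0.7500,-11.2500)
o1: d²=481 > ρ²=21 → inactive
o2: d²=50 > ρ²=21 → inactive
o3: d²=58 > ρ²=21 → inactive
o4: d²=5 ≤ ρ²=21; F_rep = 14·(1,-2)/5² = (0.5600,-1.1200)
F = F_att + ΣF_rep = (-0.1900,-12.3700)
Δp = p'−p = (-0.0380,-2.4740); α = Δx/Fx = (-19/500) / (-19/100) = 1/5
check: Δy/Fy = (-1237/500) / (-1237/100) = 1/5 ✓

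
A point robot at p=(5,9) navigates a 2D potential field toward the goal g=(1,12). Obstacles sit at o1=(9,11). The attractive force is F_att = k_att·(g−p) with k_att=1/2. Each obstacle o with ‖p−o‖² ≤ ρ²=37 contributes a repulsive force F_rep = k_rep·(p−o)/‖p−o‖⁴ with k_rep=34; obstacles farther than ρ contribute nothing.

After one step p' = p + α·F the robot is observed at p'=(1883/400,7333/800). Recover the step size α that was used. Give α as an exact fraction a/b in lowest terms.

α = 1/8

F_att = 1/2·(g−p) = 1/2·(-4,3) = (-2.0000,1.5000)
o1: d²=20 ≤ ρ²=37; F_rep = 34·(-4,-2)/20² = (-0.3400,-0.1700)
F = F_att + ΣF_rep = (-2.3400,1.3300)
Δp = p'−p = (-0.2925,0.1663); α = Δx/Fx = (-117/400) / (-117/50) = 1/8
check: Δy/Fy = (133/800) / (133/100) = 1/8 ✓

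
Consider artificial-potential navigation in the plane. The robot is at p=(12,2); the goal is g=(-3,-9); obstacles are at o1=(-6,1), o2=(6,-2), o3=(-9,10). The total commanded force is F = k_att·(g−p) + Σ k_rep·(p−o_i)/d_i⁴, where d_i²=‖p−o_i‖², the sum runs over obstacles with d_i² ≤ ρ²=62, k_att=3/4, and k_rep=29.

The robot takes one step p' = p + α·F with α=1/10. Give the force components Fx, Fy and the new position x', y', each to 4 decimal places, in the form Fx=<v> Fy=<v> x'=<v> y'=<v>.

Fx=-11.1857 Fy=-8.2071 x'=10.8814 y'=1.1793

F_att = 3/4·(g−p) = 3/4·(-15,-11) = (-11.2500,-8.2500)
o1: d²=325 > ρ²=62 → inactive
o2: d²=52 ≤ ρ²=62; F_rep = 29·(6,4)/52² = (0.0643,0.0429)
o3: d²=505 > ρ²=62 → inactive
F = F_att + ΣF_rep = (-11.1857,-8.2071)
p' = p + 1/10·F = (10.8814,1.1793)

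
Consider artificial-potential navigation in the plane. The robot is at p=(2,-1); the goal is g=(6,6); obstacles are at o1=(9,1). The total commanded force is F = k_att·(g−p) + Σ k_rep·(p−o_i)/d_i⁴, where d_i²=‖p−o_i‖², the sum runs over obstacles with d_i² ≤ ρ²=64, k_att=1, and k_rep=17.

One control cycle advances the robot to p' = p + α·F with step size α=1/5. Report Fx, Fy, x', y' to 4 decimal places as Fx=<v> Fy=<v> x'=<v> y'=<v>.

Fx=3.9576 Fy=6.9879 x'=2.7915 y'=0.3976

F_att = 1·(g−p) = 1·(4,7) = (4.0000,7.0000)
o1: d²=53 ≤ ρ²=64; F_rep = 17·(-7,-2)/53² = (-0.0424,-0.0121)
F = F_att + ΣF_rep = (3.9576,6.9879)
p' = p + 1/5·F = (2.7915,0.3976)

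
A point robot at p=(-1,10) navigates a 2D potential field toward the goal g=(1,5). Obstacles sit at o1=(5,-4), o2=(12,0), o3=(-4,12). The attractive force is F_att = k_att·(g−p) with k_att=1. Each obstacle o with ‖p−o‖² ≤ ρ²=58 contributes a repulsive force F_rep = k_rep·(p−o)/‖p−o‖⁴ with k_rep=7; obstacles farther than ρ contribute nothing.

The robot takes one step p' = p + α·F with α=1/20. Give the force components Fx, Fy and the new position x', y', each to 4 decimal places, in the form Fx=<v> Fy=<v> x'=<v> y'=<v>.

F_att = 1·(g−p) = 1·(2,-5) = (2.0000,-5.0000)
o1: d²=232 > ρ²=58 → inactive
o2: d²=269 > ρ²=58 → inactive
o3: d²=13 ≤ ρ²=58; F_rep = 7·(3,-2)/13² = (0.1243,-0.0828)
F = F_att + ΣF_rep = (2.1243,-5.0828)
p' = p + 1/20·F = (-0.8938,9.7459)

Fx=2.1243 Fy=-5.0828 x'=-0.8938 y'=9.7459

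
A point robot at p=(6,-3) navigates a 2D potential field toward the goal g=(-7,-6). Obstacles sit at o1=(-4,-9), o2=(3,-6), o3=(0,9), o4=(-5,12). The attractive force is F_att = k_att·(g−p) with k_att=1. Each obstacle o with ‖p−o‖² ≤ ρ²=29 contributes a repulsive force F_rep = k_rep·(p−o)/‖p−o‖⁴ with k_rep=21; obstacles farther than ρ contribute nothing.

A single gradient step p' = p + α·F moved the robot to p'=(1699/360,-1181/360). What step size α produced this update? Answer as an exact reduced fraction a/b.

F_att = 1·(g−p) = 1·(-13,-3) = (-13.0000,-3.0000)
o1: d²=136 > ρ²=29 → inactive
o2: d²=18 ≤ ρ²=29; F_rep = 21·(3,3)/18² = (0.1944,0.1944)
o3: d²=180 > ρ²=29 → inactive
o4: d²=346 > ρ²=29 → inactive
F = F_att + ΣF_rep = (-12.8056,-2.8056)
Δp = p'−p = (-1.2806,-0.2806); α = Δx/Fx = (-461/360) / (-461/36) = 1/10
check: Δy/Fy = (-101/360) / (-101/36) = 1/10 ✓

α = 1/10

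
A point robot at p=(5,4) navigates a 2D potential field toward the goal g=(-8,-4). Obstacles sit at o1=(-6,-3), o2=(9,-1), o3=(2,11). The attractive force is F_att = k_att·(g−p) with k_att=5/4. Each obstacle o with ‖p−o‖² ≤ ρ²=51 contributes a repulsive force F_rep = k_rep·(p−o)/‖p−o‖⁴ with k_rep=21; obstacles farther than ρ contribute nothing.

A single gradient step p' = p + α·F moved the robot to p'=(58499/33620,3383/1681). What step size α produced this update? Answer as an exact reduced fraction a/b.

F_att = 5/4·(g−p) = 5/4·(-13,-8) = (-16.2500,-10.0000)
o1: d²=170 > ρ²=51 → inactive
o2: d²=41 ≤ ρ²=51; F_rep = 21·(-4,5)/41² = (-0.0500,0.0625)
o3: d²=58 > ρ²=51 → inactive
F = F_att + ΣF_rep = (-16.3000,-9.9375)
Δp = p'−p = (-3.2600,-1.9875); α = Δx/Fx = (-109601/33620) / (-109601/6724) = 1/5
check: Δy/Fy = (-3341/1681) / (-16705/1681) = 1/5 ✓

α = 1/5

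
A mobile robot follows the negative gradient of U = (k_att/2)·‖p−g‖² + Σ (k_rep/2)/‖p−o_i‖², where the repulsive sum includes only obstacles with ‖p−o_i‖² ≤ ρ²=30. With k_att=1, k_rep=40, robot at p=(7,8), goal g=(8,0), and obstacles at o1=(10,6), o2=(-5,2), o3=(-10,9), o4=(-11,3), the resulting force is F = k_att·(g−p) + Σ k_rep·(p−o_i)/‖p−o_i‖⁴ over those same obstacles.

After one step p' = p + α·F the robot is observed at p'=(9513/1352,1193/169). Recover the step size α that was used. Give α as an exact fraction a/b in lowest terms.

F_att = 1·(g−p) = 1·(1,-8) = (1.0000,-8.0000)
o1: d²=13 ≤ ρ²=30; F_rep = 40·(-3,2)/13² = (-0.7101,0.4734)
o2: d²=180 > ρ²=30 → inactive
o3: d²=290 > ρ²=30 → inactive
o4: d²=349 > ρ²=30 → inactive
F = F_att + ΣF_rep = (0.2899,-7.5266)
Δp = p'−p = (0.0362,-0.9408); α = Δx/Fx = (49/1352) / (49/169) = 1/8
check: Δy/Fy = (-159/169) / (-1272/169) = 1/8 ✓

α = 1/8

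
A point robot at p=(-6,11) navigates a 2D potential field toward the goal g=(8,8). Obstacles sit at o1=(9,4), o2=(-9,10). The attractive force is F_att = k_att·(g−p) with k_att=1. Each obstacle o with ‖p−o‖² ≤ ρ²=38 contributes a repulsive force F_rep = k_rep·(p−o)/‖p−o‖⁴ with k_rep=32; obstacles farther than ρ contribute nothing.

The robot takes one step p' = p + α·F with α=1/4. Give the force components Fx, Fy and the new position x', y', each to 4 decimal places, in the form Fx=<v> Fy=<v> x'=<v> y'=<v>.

F_att = 1·(g−p) = 1·(14,-3) = (14.0000,-3.0000)
o1: d²=274 > ρ²=38 → inactive
o2: d²=10 ≤ ρ²=38; F_rep = 32·(3,1)/10² = (0.9600,0.3200)
F = F_att + ΣF_rep = (14.9600,-2.6800)
p' = p + 1/4·F = (-2.2600,10.3300)

Fx=14.9600 Fy=-2.6800 x'=-2.2600 y'=10.3300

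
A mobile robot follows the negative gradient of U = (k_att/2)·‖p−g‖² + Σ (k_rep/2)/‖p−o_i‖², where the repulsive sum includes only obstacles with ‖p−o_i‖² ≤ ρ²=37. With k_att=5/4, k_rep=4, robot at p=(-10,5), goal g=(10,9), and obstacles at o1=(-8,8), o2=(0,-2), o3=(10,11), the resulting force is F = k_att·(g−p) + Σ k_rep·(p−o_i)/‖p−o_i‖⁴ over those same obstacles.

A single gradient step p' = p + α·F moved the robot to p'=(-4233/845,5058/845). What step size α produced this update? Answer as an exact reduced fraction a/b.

F_att = 5/4·(g−p) = 5/4·(20,4) = (25.0000,5.0000)
o1: d²=13 ≤ ρ²=37; F_rep = 4·(-2,-3)/13² = (-0.0473,-0.0710)
o2: d²=149 > ρ²=37 → inactive
o3: d²=436 > ρ²=37 → inactive
F = F_att + ΣF_rep = (24.9527,4.9290)
Δp = p'−p = (4.9905,0.9858); α = Δx/Fx = (4217/845) / (4217/169) = 1/5
check: Δy/Fy = (833/845) / (833/169) = 1/5 ✓

α = 1/5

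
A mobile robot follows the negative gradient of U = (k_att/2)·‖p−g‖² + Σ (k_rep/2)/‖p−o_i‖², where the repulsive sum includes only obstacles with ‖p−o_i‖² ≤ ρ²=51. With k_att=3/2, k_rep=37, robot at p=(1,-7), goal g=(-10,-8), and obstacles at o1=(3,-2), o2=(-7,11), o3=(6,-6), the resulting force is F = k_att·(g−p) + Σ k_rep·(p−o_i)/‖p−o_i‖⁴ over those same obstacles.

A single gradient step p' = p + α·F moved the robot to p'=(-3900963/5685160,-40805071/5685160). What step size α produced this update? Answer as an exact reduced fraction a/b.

F_att = 3/2·(g−p) = 3/2·(-11,-1) = (-16.5000,-1.5000)
o1: d²=29 ≤ ρ²=51; F_rep = 37·(-2,-5)/29² = (-0.0880,-0.2200)
o2: d²=388 > ρ²=51 → inactive
o3: d²=26 ≤ ρ²=51; F_rep = 37·(-5,-1)/26² = (-0.2737,-0.0547)
F = F_att + ΣF_rep = (-16.8617,-1.7747)
Δp = p'−p = (-1.6862,-0.1775); α = Δx/Fx = (-9586123/5685160) / (-9586123/568516) = 1/10
check: Δy/Fy = (-1008951/5685160) / (-1008951/568516) = 1/10 ✓

α = 1/10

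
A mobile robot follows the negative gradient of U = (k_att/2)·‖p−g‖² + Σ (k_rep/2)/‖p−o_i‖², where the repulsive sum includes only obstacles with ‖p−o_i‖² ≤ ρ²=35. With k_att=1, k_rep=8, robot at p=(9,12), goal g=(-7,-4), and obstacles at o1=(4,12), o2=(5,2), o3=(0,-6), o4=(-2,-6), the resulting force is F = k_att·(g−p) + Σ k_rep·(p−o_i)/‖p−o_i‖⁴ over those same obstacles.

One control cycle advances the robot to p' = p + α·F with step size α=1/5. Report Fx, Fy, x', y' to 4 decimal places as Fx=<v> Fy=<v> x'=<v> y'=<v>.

F_att = 1·(g−p) = 1·(-16,-16) = (-16.0000,-16.0000)
o1: d²=25 ≤ ρ²=35; F_rep = 8·(5,0)/25² = (0.0640,0.0000)
o2: d²=116 > ρ²=35 → inactive
o3: d²=405 > ρ²=35 → inactive
o4: d²=445 > ρ²=35 → inactive
F = F_att + ΣF_rep = (-15.9360,-16.0000)
p' = p + 1/5·F = (5.8128,8.8000)

Fx=-15.9360 Fy=-16.0000 x'=5.8128 y'=8.8000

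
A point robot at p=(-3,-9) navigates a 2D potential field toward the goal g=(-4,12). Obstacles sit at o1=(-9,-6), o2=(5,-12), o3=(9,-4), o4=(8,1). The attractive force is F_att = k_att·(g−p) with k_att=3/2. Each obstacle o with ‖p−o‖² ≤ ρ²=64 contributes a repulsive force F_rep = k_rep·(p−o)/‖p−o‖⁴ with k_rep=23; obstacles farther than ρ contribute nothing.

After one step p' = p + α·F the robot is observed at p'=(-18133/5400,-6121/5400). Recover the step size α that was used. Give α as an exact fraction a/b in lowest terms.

F_att = 3/2·(g−p) = 3/2·(-1,21) = (-1.5000,31.5000)
o1: d²=45 ≤ ρ²=64; F_rep = 23·(6,-3)/45² = (0.0681,-0.0341)
o2: d²=73 > ρ²=64 → inactive
o3: d²=169 > ρ²=64 → inactive
o4: d²=221 > ρ²=64 → inactive
F = F_att + ΣF_rep = (-1.4319,31.4659)
Δp = p'−p = (-0.3580,7.8665); α = Δx/Fx = (-1933/5400) / (-1933/1350) = 1/4
check: Δy/Fy = (42479/5400) / (42479/1350) = 1/4 ✓

α = 1/4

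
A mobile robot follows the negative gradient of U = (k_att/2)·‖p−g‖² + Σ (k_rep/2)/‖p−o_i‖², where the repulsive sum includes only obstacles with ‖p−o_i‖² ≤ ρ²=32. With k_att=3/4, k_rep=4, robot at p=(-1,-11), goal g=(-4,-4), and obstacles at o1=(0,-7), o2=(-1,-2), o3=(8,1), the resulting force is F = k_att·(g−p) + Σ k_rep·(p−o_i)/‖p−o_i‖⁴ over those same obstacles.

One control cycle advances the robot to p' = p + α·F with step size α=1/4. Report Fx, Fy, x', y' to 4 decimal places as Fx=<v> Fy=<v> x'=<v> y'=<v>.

F_att = 3/4·(g−p) = 3/4·(-3,7) = (-2.2500,5.2500)
o1: d²=17 ≤ ρ²=32; F_rep = 4·(-1,-4)/17² = (-0.0138,-0.0554)
o2: d²=81 > ρ²=32 → inactive
o3: d²=225 > ρ²=32 → inactive
F = F_att + ΣF_rep = (-2.2638,5.1946)
p' = p + 1/4·F = (-1.5660,-9.7013)

Fx=-2.2638 Fy=5.1946 x'=-1.5660 y'=-9.7013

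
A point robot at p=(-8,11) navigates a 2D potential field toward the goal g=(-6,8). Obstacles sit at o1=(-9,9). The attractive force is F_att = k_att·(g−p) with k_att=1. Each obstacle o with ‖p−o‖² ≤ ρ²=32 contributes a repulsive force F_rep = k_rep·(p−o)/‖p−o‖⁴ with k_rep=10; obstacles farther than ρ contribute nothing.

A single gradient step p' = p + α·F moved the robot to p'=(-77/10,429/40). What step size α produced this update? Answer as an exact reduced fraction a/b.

α = 1/8

F_att = 1·(g−p) = 1·(2,-3) = (2.0000,-3.0000)
o1: d²=5 ≤ ρ²=32; F_rep = 10·(1,2)/5² = (0.4000,0.8000)
F = F_att + ΣF_rep = (2.4000,-2.2000)
Δp = p'−p = (0.3000,-0.2750); α = Δx/Fx = (3/10) / (12/5) = 1/8
check: Δy/Fy = (-11/40) / (-11/5) = 1/8 ✓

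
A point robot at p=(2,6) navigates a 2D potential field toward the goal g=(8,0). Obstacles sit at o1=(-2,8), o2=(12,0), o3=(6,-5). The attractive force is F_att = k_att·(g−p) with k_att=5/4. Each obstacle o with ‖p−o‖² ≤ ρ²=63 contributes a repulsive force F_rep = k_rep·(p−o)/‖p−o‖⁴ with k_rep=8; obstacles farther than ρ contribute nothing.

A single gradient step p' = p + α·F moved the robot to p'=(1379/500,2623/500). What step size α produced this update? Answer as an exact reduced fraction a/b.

α = 1/10

F_att = 5/4·(g−p) = 5/4·(6,-6) = (7.5000,-7.5000)
o1: d²=20 ≤ ρ²=63; F_rep = 8·(4,-2)/20² = (0.0800,-0.0400)
o2: d²=136 > ρ²=63 → inactive
o3: d²=137 > ρ²=63 → inactive
F = F_att + ΣF_rep = (7.5800,-7.5400)
Δp = p'−p = (0.7580,-0.7540); α = Δx/Fx = (379/500) / (379/50) = 1/10
check: Δy/Fy = (-377/500) / (-377/50) = 1/10 ✓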